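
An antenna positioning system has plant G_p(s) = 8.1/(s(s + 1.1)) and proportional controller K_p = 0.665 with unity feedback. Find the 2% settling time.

T_s ≈ 7.27 s

The closed-loop denominator s² + 1.1s + 5.386 gives ω_n = √5.386 = 2.321 and ζ = 1.1/(2ω_n) = 0.237.
2% settling time T_s ≈ 4/(ζω_n) = 4/0.55 = 7.27 s.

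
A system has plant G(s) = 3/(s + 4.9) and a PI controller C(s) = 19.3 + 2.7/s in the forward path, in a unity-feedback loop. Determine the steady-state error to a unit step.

0

The open loop C(s)G(s) has a pole at the origin (type 1), so the static position error constant is infinite and e_ss = 1/(1+∞) = 0.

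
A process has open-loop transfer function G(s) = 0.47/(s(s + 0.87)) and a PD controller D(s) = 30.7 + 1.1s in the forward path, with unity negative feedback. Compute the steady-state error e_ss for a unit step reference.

0

The open loop D(s)G(s) has a pole at the origin (type 1), so the static position error constant is infinite and e_ss = 1/(1+∞) = 0.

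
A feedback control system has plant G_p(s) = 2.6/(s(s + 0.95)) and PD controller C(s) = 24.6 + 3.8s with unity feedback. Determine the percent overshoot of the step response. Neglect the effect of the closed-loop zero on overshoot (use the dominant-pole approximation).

Forward path: (24.6 + 3.8s)·2.6/(s(s+0.95)). The closed-loop characteristic equation is s² + (0.95 + 2.6·3.8)s + 2.6·24.6 = 0.
That is s² + 10.83s + 63.96 = 0, so ω_n = 7.997 rad/s and ζ = 10.83/(2·7.997) = 0.6771.
%OS = 100·exp(−πζ/√(1−ζ²)) = 5.55%.

5.55%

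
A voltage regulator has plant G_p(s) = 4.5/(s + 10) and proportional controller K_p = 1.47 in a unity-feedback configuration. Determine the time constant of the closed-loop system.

Closed-loop transfer function: T(s) = K_p·G_p(s)/(1 + K_p·G_p(s)) = 6.615/(s + 10 + 6.615) = 6.615/(s + 16.62).
Time constant τ = 1/16.62 = 0.0602 s.

τ = 0.0602 s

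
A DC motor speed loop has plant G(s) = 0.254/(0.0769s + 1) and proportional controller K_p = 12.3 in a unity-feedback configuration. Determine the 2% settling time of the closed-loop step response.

T_s ≈ 0.0746 s

Closed loop: T(s) = K_p·G/(1+K_p·G) = 3.124/(0.0769s + 1 + 3.124), with pole at s = −(1 + 3.124)/0.0769 = −53.63.
τ = 1/53.63 = 0.01865 s, so 2% settling time ≈ 4τ = 0.0746 s.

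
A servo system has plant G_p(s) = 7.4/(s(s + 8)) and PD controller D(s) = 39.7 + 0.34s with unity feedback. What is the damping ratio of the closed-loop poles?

ζ = 0.307

Forward path: (39.7 + 0.34s)·7.4/(s(s+8)). The closed-loop characteristic equation is s² + (8 + 7.4·0.34)s + 7.4·39.7 = 0.
That is s² + 10.52s + 293.8 = 0, so ω_n = 17.14 rad/s and ζ = 10.52/(2·17.14) = 0.3068.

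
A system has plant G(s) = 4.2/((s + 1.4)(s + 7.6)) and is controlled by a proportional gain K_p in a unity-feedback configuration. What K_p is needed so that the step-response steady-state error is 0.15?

K_p = 14.4

The loop is type 0, so e_ss(step) = 1/(1 + K_pos) with K_pos = K_p·G(0).
G(0) = 0.3947. Require 1/(1 + K_p·0.3947) = 0.15, so 1 + 0.3947·K_p = 6.667.
K_p = (6.667 − 1)/0.3947 = 14.4.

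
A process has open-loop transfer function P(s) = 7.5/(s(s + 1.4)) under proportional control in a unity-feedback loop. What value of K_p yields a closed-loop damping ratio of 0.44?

Closed-loop characteristic equation: s² + 1.4s + K_p·7.5 = 0.
So ω_n = √(7.5K_p) and 2ζω_n = 1.4, giving ζ = 1.4/(2√(7.5K_p)).
Setting ζ = 0.44: √(7.5K_p) = 1.4/(2·0.44) = 1.591, so K_p = 2.531/7.5 = 0.337.

K_p = 0.337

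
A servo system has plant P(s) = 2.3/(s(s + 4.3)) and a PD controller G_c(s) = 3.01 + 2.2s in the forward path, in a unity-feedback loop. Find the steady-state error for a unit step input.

The open loop G_c(s)P(s) has a pole at the origin (type 1), so the static position error constant is infinite and e_ss = 1/(1+∞) = 0.

0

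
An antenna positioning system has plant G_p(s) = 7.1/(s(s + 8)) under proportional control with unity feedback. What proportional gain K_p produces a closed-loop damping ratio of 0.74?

Closed-loop characteristic equation: s² + 8s + K_p·7.1 = 0.
So ω_n = √(7.1K_p) and 2ζω_n = 8, giving ζ = 8/(2√(7.1K_p)).
Setting ζ = 0.74: √(7.1K_p) = 8/(2·0.74) = 5.405, so K_p = 29.22/7.1 = 4.12.

K_p = 4.12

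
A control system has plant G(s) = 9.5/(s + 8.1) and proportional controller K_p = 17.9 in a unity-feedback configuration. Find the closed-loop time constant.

Closed-loop transfer function: T(s) = K_p·G(s)/(1 + K_p·G(s)) = 170/(s + 8.1 + 170) = 170/(s + 178.1).
Time constant τ = 1/178.1 = 0.00561 s.

τ = 0.00561 s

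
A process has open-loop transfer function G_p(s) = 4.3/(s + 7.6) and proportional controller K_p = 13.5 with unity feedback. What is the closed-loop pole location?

Closed-loop transfer function: T(s) = K_p·G_p(s)/(1 + K_p·G_p(s)) = 58.05/(s + 7.6 + 58.05) = 58.05/(s + 65.65).
The closed-loop pole is at s = −65.65.

s = -65.65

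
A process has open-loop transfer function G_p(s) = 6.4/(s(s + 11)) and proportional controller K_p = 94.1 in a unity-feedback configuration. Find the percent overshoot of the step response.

48.6%

The closed-loop denominator s² + 11s + 602.2 gives ω_n = √602.2 = 24.54 and ζ = 11/(2ω_n) = 0.2241.
%OS = 100·exp(−πζ/√(1−ζ²)) = 100·exp(−π·0.2241/√0.9498) = 48.6%.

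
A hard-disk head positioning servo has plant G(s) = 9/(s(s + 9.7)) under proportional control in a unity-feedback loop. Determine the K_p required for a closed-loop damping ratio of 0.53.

K_p = 9.3

Closed-loop characteristic equation: s² + 9.7s + K_p·9 = 0.
So ω_n = √(9K_p) and 2ζω_n = 9.7, giving ζ = 9.7/(2√(9K_p)).
Setting ζ = 0.53: √(9K_p) = 9.7/(2·0.53) = 9.151, so K_p = 83.74/9 = 9.3.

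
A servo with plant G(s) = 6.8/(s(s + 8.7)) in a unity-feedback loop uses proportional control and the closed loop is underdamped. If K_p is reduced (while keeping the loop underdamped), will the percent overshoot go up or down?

ζ = 8.7/(2√(6.8K_p)) rises as K_p falls; higher damping means less overshoot.

decrease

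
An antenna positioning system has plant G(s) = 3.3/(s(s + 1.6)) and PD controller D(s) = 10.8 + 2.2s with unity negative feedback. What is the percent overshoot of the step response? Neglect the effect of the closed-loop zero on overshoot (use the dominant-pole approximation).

Forward path: (10.8 + 2.2s)·3.3/(s(s+1.6)). The closed-loop characteristic equation is s² + (1.6 + 3.3·2.2)s + 3.3·10.8 = 0.
That is s² + 8.86s + 35.64 = 0, so ω_n = 5.97 rad/s and ζ = 8.86/(2·5.97) = 0.7421.
%OS = 100·exp(−πζ/√(1−ζ²)) = 3.09%.

3.09%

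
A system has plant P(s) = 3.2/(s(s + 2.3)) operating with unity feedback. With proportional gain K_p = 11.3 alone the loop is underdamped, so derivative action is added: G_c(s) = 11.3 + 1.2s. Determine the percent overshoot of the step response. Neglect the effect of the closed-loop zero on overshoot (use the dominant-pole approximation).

Forward path: (11.3 + 1.2s)·3.2/(s(s+2.3)). The closed-loop characteristic equation is s² + (2.3 + 3.2·1.2)s + 3.2·11.3 = 0.
That is s² + 6.14s + 36.16 = 0, so ω_n = 6.013 rad/s and ζ = 6.14/(2·6.013) = 0.5105.
%OS = 100·exp(−πζ/√(1−ζ²)) = 15.5%.

15.5%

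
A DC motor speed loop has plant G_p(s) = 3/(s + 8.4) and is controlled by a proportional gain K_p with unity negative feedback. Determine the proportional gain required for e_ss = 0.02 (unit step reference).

K_p = 137

Steady-state error for a unit step on this type-0 loop is 1/(1 + K_p·G_p(0)).
G_p(0) = 0.3571. Require 1/(1 + K_p·0.3571) = 0.02, so 1 + 0.3571·K_p = 50.
K_p = (50 − 1)/0.3571 = 137.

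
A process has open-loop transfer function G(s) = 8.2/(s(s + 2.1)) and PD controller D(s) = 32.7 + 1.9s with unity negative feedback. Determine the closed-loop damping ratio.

ζ = 0.54

Forward path: (32.7 + 1.9s)·8.2/(s(s+2.1)). The closed-loop characteristic equation is s² + (2.1 + 8.2·1.9)s + 8.2·32.7 = 0.
That is s² + 17.68s + 268.1 = 0, so ω_n = 16.37 rad/s and ζ = 17.68/(2·16.37) = 0.5398.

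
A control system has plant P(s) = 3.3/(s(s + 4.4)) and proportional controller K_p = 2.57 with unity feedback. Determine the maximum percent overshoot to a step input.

2.67%

Closed-loop characteristic equation: s² + 4.4s + 8.481 = 0, so ω_n = 2.912 rad/s and ζ = 4.4/(2·2.912) = 0.7554.
%OS = 100·exp(−πζ/√(1−ζ²)) = 100·exp(−π·0.7554/√0.4293) = 2.67%.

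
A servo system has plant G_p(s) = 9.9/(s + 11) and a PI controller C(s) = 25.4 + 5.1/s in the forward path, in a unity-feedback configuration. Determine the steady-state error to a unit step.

0

The open loop C(s)G_p(s) has a pole at the origin (type 1), so the static position error constant is infinite and e_ss = 1/(1+∞) = 0.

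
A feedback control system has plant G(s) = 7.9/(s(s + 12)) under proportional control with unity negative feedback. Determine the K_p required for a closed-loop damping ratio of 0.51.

K_p = 17.5

Closed-loop characteristic equation: s² + 12s + K_p·7.9 = 0.
So ω_n = √(7.9K_p) and 2ζω_n = 12, giving ζ = 12/(2√(7.9K_p)).
Setting ζ = 0.51: √(7.9K_p) = 12/(2·0.51) = 11.76, so K_p = 138.4/7.9 = 17.5.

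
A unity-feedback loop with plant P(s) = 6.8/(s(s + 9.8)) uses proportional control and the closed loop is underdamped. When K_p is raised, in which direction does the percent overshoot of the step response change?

increase

Characteristic equation s² + 9.8s + K_p·6.8 = 0: raising K_p raises ω_n while 2ζω_n = 9.8 is fixed, so ζ falls and overshoot grows.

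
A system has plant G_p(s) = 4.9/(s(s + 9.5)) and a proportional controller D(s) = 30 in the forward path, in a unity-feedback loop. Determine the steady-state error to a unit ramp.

0.0646

The loop has one pole at the origin (type 1). Velocity error constant K_v = lim_{s→0} s·D(s)G_p(s) = 30·4.9/9.5 = 15.47.
Steady-state error to a unit ramp: e_ss = 1/K_v = 0.0646.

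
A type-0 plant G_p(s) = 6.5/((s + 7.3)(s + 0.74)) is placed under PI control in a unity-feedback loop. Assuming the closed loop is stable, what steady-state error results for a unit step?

0

The PI controller's integrator makes the forward path type 1, so e_ss to a step is zero.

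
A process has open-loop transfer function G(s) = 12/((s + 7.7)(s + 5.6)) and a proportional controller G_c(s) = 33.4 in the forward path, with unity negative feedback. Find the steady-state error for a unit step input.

0.0971

The loop is type 0. Static position error constant K_pos = G_c(0)·G(0) = 33.4·0.2783 = 9.295.
Steady-state error to a unit step: e_ss = 1/(1+K_pos) = 1/10.29 = 0.0971.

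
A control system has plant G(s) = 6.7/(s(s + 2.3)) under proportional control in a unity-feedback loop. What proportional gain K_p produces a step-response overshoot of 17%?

K_p = 0.818

From %OS = 100·exp(−πζ/√(1−ζ²)) = 17%, ζ = −ln(0.17)/√(π²+ln²(0.17)) = 0.4913.
Characteristic equation s² + 2.3s + 6.7K_p = 0 gives ζ = 2.3/(2√(6.7K_p)).
Setting ζ = 0.4913: √(6.7K_p) = 2.3/(2·0.4913) = 2.341, so K_p = 5.48/6.7 = 0.818.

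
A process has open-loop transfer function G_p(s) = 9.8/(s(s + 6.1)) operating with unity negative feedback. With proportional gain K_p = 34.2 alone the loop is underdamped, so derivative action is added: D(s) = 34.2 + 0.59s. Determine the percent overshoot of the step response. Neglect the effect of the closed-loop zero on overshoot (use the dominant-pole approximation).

Forward path: (34.2 + 0.59s)·9.8/(s(s+6.1)). The closed-loop characteristic equation is s² + (6.1 + 9.8·0.59)s + 9.8·34.2 = 0.
That is s² + 11.88s + 335.2 = 0, so ω_n = 18.31 rad/s and ζ = 11.88/(2·18.31) = 0.3245.
%OS = 100·exp(−πζ/√(1−ζ²)) = 34%.

34%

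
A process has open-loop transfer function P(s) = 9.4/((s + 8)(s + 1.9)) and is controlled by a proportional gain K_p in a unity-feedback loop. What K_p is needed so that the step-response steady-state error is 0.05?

For a type-0 loop with proportional control, e_ss = 1/(1 + K_p·P(0)).
P(0) = 0.6184. Require 1/(1 + K_p·0.6184) = 0.05, so 1 + 0.6184·K_p = 20.
K_p = (20 − 1)/0.6184 = 30.7.

K_p = 30.7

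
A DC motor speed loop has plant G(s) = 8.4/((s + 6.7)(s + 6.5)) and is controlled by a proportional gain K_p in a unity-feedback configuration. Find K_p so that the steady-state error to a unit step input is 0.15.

K_p = 29.4

Steady-state error for a unit step on this type-0 loop is 1/(1 + K_p·G(0)).
G(0) = 0.1929. Require 1/(1 + K_p·0.1929) = 0.15, so 1 + 0.1929·K_p = 6.667.
K_p = (6.667 − 1)/0.1929 = 29.4.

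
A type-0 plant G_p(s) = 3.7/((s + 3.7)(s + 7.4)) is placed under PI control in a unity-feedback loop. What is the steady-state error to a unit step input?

0

The PI controller's integrator makes the forward path type 1, so e_ss to a step is zero.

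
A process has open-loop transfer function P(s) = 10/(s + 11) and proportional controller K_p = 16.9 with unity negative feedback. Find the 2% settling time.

Closed-loop transfer function: T(s) = K_p·P(s)/(1 + K_p·P(s)) = 169/(s + 11 + 169) = 169/(s + 180).
Time constant τ = 1/180 = 0.005556 s, so the 2% settling time is about 4τ = 0.0222 s.

T_s ≈ 0.0222 s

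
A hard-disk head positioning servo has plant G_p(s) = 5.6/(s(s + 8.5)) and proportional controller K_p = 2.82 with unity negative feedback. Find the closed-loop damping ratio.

1 + K_p·G_p(s) = 0 gives s² + 8.5s + 15.79 = 0.
So ω_n² = 15.79 ⇒ ω_n = 3.974 rad/s, and ζ = 8.5/(2ω_n) = 1.07.

ζ = 1.07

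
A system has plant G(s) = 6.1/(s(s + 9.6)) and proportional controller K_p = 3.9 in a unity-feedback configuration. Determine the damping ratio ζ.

The closed-loop denominator is s(s+9.6) + 3.9·6.1 = s² + 9.6s + 23.79.
So ω_n² = 23.79 ⇒ ω_n = 4.877 rad/s, and ζ = 9.6/(2ω_n) = 0.984.

ζ = 0.984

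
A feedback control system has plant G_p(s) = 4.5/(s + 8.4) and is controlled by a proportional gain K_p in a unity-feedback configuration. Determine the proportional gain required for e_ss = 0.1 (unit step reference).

Steady-state error for a unit step on this type-0 loop is 1/(1 + K_p·G_p(0)).
G_p(0) = 0.5357. Require 1/(1 + K_p·0.5357) = 0.1, so 1 + 0.5357·K_p = 10.
K_p = (10 − 1)/0.5357 = 16.8.

K_p = 16.8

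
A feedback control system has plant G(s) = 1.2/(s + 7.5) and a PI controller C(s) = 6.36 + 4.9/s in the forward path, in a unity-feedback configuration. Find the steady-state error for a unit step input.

The open loop C(s)G(s) has a pole at the origin (type 1), so the static position error constant is infinite and e_ss = 1/(1+∞) = 0.

0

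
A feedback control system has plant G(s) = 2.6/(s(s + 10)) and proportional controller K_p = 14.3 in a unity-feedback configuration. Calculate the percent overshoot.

From 1 + K_pG(s) = 0: s² + 10s + 37.18 = 0 ⇒ ω_n = 6.098, ζ = 0.82.
%OS = 100·exp(−πζ/√(1−ζ²)) = 100·exp(−π·0.82/√0.3276) = 1.11%.

1.11%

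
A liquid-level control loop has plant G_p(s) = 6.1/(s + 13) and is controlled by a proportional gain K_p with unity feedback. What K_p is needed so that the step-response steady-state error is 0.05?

Steady-state error for a unit step on this type-0 loop is 1/(1 + K_p·G_p(0)).
G_p(0) = 0.4692. Require 1/(1 + K_p·0.4692) = 0.05, so 1 + 0.4692·K_p = 20.
K_p = (20 − 1)/0.4692 = 40.5.

K_p = 40.5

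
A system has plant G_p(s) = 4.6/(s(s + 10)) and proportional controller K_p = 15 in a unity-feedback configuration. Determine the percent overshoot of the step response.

9.37%

From 1 + K_pG_p(s) = 0: s² + 10s + 69 = 0 ⇒ ω_n = 8.307, ζ = 0.6019.
%OS = 100·exp(−πζ/√(1−ζ²)) = 100·exp(−π·0.6019/√0.6377) = 9.37%.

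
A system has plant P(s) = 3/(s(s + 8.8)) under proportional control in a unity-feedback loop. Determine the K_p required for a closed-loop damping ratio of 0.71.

K_p = 12.8

Closed-loop characteristic equation: s² + 8.8s + K_p·3 = 0.
So ω_n = √(3K_p) and 2ζω_n = 8.8, giving ζ = 8.8/(2√(3K_p)).
Setting ζ = 0.71: √(3K_p) = 8.8/(2·0.71) = 6.197, so K_p = 38.41/3 = 12.8.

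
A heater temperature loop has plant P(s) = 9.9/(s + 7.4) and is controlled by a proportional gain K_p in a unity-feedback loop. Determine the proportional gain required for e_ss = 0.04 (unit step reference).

K_p = 17.9

Steady-state error for a unit step on this type-0 loop is 1/(1 + K_p·P(0)).
P(0) = 1.338. Require 1/(1 + K_p·1.338) = 0.04, so 1 + 1.338·K_p = 25.
K_p = (25 − 1)/1.338 = 17.9.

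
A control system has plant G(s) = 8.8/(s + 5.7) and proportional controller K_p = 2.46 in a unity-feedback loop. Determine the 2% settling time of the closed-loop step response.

T_s ≈ 0.146 s

Closed-loop transfer function: T(s) = K_p·G(s)/(1 + K_p·G(s)) = 21.65/(s + 5.7 + 21.65) = 21.65/(s + 27.35).
Time constant τ = 1/27.35 = 0.03657 s, so the 2% settling time is about 4τ = 0.146 s.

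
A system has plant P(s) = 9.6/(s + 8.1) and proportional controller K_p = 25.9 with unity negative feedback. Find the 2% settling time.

Closed-loop transfer function: T(s) = K_p·P(s)/(1 + K_p·P(s)) = 248.6/(s + 8.1 + 248.6) = 248.6/(s + 256.7).
Time constant τ = 1/256.7 = 0.003895 s, so the 2% settling time is about 4τ = 0.0156 s.

T_s ≈ 0.0156 s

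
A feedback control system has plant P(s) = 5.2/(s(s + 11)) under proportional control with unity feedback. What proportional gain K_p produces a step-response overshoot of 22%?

From %OS = 100·exp(−πζ/√(1−ζ²)) = 22%, ζ = −ln(0.22)/√(π²+ln²(0.22)) = 0.4342.
Characteristic equation s² + 11s + 5.2K_p = 0 gives ζ = 11/(2√(5.2K_p)).
Setting ζ = 0.4342: √(5.2K_p) = 11/(2·0.4342) = 12.67, so K_p = 160.5/5.2 = 30.9.

K_p = 30.9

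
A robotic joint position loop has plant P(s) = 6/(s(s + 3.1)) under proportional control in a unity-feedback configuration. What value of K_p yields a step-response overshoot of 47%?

K_p = 7.33

From %OS = 100·exp(−πζ/√(1−ζ²)) = 47%, ζ = −ln(0.47)/√(π²+ln²(0.47)) = 0.2337.
Characteristic equation s² + 3.1s + 6K_p = 0 gives ζ = 3.1/(2√(6K_p)).
Setting ζ = 0.2337: √(6K_p) = 3.1/(2·0.2337) = 6.633, so K_p = 44/6 = 7.33.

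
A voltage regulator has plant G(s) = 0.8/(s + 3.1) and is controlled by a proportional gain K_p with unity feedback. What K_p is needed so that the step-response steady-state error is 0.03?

K_p = 125

For a type-0 loop with proportional control, e_ss = 1/(1 + K_p·G(0)).
G(0) = 0.2581. Require 1/(1 + K_p·0.2581) = 0.03, so 1 + 0.2581·K_p = 33.33.
K_p = (33.33 − 1)/0.2581 = 125.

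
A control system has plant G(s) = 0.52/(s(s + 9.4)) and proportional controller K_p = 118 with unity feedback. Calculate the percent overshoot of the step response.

Closed-loop characteristic equation: s² + 9.4s + 61.36 = 0, so ω_n = 7.833 rad/s and ζ = 9.4/(2·7.833) = 0.6.
%OS = 100·exp(−πζ/√(1−ζ²)) = 100·exp(−π·0.6/√0.64) = 9.48%.

9.48%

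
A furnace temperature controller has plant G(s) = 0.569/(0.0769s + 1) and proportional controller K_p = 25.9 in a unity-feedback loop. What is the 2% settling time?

T_s ≈ 0.0195 s

Closed loop: T(s) = K_p·G/(1+K_p·G) = 14.74/(0.0769s + 1 + 14.74), with pole at s = −(1 + 14.74)/0.0769 = −204.6.
τ = 1/204.6 = 0.004887 s, so 2% settling time ≈ 4τ = 0.0195 s.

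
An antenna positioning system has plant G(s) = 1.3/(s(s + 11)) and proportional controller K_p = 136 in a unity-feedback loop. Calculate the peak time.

From 1 + K_pG(s) = 0: s² + 11s + 176.8 = 0 ⇒ ω_n = 13.3, ζ = 0.4136.
Damped frequency ω_d = ω_n√(1−ζ²) = 12.11 rad/s, so peak time T_p = π/ω_d = 0.26 s.

T_p = 0.26 s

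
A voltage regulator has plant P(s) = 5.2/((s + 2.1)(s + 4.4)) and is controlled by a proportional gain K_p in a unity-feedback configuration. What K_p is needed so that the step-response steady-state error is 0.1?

K_p = 16

For a type-0 loop with proportional control, e_ss = 1/(1 + K_p·P(0)).
P(0) = 0.5628. Require 1/(1 + K_p·0.5628) = 0.1, so 1 + 0.5628·K_p = 10.
K_p = (10 − 1)/0.5628 = 16.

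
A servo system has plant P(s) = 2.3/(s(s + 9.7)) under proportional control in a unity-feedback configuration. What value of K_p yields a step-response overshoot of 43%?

From %OS = 100·exp(−πζ/√(1−ζ²)) = 43%, ζ = −ln(0.43)/√(π²+ln²(0.43)) = 0.2594.
Characteristic equation s² + 9.7s + 2.3K_p = 0 gives ζ = 9.7/(2√(2.3K_p)).
Setting ζ = 0.2594: √(2.3K_p) = 9.7/(2·0.2594) = 18.69, so K_p = 349.5/2.3 = 152.

K_p = 152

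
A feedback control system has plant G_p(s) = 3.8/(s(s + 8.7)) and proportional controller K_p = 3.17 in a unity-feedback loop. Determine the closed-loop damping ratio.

1 + K_p·G_p(s) = 0 gives s² + 8.7s + 12.05 = 0.
So ω_n² = 12.05 ⇒ ω_n = 3.471 rad/s, and ζ = 8.7/(2ω_n) = 1.25.

ζ = 1.25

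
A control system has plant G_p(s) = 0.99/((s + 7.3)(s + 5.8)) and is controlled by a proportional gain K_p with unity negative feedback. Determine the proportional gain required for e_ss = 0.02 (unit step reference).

K_p = 2100

For a type-0 loop with proportional control, e_ss = 1/(1 + K_p·G_p(0)).
G_p(0) = 0.02338. Require 1/(1 + K_p·0.02338) = 0.02, so 1 + 0.02338·K_p = 50.
K_p = (50 − 1)/0.02338 = 2100.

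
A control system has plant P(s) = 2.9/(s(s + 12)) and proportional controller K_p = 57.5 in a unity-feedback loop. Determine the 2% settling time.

The closed-loop denominator s² + 12s + 166.8 gives ω_n = √166.8 = 12.91 and ζ = 12/(2ω_n) = 0.4646.
2% settling time T_s ≈ 4/(ζω_n) = 4/6 = 0.667 s.

T_s ≈ 0.667 s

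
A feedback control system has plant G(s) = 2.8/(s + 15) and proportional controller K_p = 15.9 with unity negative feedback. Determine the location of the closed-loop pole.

Closed-loop transfer function: T(s) = K_p·G(s)/(1 + K_p·G(s)) = 44.52/(s + 15 + 44.52) = 44.52/(s + 59.52).
The closed-loop pole is at s = −59.52.

s = -59.52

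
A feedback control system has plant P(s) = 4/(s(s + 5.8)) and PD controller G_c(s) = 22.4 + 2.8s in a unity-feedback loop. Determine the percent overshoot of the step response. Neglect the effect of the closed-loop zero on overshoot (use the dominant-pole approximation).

0.164%

Forward path: (22.4 + 2.8s)·4/(s(s+5.8)). The closed-loop characteristic equation is s² + (5.8 + 4·2.8)s + 4·22.4 = 0.
That is s² + 17s + 89.6 = 0, so ω_n = 9.466 rad/s and ζ = 17/(2·9.466) = 0.898.
%OS = 100·exp(−πζ/√(1−ζ²)) = 0.164%.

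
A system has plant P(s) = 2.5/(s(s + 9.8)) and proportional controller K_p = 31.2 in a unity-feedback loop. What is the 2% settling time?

From 1 + K_pP(s) = 0: s² + 9.8s + 78 = 0 ⇒ ω_n = 8.832, ζ = 0.5548.
2% settling time T_s ≈ 4/(ζω_n) = 4/4.9 = 0.816 s.

T_s ≈ 0.816 s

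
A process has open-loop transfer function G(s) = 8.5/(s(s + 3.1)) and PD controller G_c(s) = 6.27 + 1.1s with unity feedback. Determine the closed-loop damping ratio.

ζ = 0.853

Forward path: (6.27 + 1.1s)·8.5/(s(s+3.1)). The closed-loop characteristic equation is s² + (3.1 + 8.5·1.1)s + 8.5·6.27 = 0.
That is s² + 12.45s + 53.29 = 0, so ω_n = 7.3 rad/s and ζ = 12.45/(2·7.3) = 0.8527.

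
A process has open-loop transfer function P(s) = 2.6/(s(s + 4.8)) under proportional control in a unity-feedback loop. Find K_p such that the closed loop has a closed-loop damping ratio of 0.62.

Closed-loop characteristic equation: s² + 4.8s + K_p·2.6 = 0.
So ω_n = √(2.6K_p) and 2ζω_n = 4.8, giving ζ = 4.8/(2√(2.6K_p)).
Setting ζ = 0.62: √(2.6K_p) = 4.8/(2·0.62) = 3.871, so K_p = 14.98/2.6 = 5.76.

K_p = 5.76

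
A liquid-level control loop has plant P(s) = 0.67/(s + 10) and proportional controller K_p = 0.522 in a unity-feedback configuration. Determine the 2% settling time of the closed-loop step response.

Closed-loop transfer function: T(s) = K_p·P(s)/(1 + K_p·P(s)) = 0.3497/(s + 10 + 0.3497) = 0.3497/(s + 10.35).
Time constant τ = 1/10.35 = 0.09662 s, so the 2% settling time is about 4τ = 0.386 s.

T_s ≈ 0.386 s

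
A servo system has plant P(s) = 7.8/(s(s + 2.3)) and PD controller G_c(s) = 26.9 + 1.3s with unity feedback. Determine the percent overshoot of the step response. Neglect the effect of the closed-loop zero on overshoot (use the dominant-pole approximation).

22.5%

Forward path: (26.9 + 1.3s)·7.8/(s(s+2.3)). The closed-loop characteristic equation is s² + (2.3 + 7.8·1.3)s + 7.8·26.9 = 0.
That is s² + 12.44s + 209.8 = 0, so ω_n = 14.49 rad/s and ζ = 12.44/(2·14.49) = 0.4294.
%OS = 100·exp(−πζ/√(1−ζ²)) = 22.5%.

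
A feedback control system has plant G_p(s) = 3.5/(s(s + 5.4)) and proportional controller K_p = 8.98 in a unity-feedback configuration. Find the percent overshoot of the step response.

17.8%

Closed-loop characteristic equation: s² + 5.4s + 31.43 = 0, so ω_n = 5.606 rad/s and ζ = 5.4/(2·5.606) = 0.4816.
%OS = 100·exp(−πζ/√(1−ζ²)) = 100·exp(−π·0.4816/√0.7681) = 17.8%.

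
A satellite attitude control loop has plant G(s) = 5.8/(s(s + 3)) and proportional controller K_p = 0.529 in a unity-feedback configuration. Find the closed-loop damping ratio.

With unity feedback the closed-loop characteristic equation is s² + 3s + 0.529·5.8 = s² + 3s + 3.068 = 0.
Matching s² + 2ζω_n s + ω_n²: ω_n = √3.068 = 1.752 rad/s and 2ζω_n = 3, so ζ = 3/(2·1.752) = 0.856.

ζ = 0.856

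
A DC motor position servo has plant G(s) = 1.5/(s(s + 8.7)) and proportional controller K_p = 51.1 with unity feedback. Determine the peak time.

T_p = 0.413 s

From 1 + K_pG(s) = 0: s² + 8.7s + 76.65 = 0 ⇒ ω_n = 8.755, ζ = 0.4969.
Damped frequency ω_d = ω_n√(1−ζ²) = 7.598 rad/s, so peak time T_p = π/ω_d = 0.413 s.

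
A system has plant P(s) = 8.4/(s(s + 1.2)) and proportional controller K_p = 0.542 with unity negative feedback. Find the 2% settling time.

Closed-loop characteristic equation: s² + 1.2s + 4.553 = 0, so ω_n = 2.134 rad/s and ζ = 1.2/(2·2.134) = 0.2812.
2% settling time T_s ≈ 4/(ζω_n) = 4/0.6 = 6.67 s.

T_s ≈ 6.67 s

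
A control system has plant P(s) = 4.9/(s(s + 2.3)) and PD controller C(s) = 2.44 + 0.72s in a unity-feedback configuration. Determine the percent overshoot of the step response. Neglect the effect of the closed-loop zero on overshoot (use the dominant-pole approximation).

0.731%

Forward path: (2.44 + 0.72s)·4.9/(s(s+2.3)). The closed-loop characteristic equation is s² + (2.3 + 4.9·0.72)s + 4.9·2.44 = 0.
That is s² + 5.828s + 11.96 = 0, so ω_n = 3.458 rad/s and ζ = 5.828/(2·3.458) = 0.8427.
%OS = 100·exp(−πζ/√(1−ζ²)) = 0.731%.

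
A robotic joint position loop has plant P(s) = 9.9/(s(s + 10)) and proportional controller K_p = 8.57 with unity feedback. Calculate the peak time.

From 1 + K_pP(s) = 0: s² + 10s + 84.84 = 0 ⇒ ω_n = 9.211, ζ = 0.5428.
Damped frequency ω_d = ω_n√(1−ζ²) = 7.736 rad/s, so peak time T_p = π/ω_d = 0.406 s.

T_p = 0.406 s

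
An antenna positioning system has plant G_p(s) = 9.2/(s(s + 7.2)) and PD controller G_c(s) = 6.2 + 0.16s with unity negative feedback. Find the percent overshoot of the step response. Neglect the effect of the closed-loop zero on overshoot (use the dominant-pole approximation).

Forward path: (6.2 + 0.16s)·9.2/(s(s+7.2)). The closed-loop characteristic equation is s² + (7.2 + 9.2·0.16)s + 9.2·6.2 = 0.
That is s² + 8.672s + 57.04 = 0, so ω_n = 7.552 rad/s and ζ = 8.672/(2·7.552) = 0.5741.
%OS = 100·exp(−πζ/√(1−ζ²)) = 11%.

11%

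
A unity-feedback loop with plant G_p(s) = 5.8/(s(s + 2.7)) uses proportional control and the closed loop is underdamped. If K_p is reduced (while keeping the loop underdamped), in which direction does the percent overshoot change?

decrease

ζ = 2.7/(2√(5.8K_p)) rises as K_p falls; higher damping means less overshoot.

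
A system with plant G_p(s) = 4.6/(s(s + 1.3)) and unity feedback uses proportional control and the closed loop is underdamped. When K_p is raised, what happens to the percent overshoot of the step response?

Characteristic equation s² + 1.3s + K_p·4.6 = 0: raising K_p raises ω_n while 2ζω_n = 1.3 is fixed, so ζ falls and overshoot grows.

increase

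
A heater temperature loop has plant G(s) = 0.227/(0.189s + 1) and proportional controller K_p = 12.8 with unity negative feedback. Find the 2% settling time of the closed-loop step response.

Closed loop: T(s) = K_p·G/(1+K_p·G) = 2.906/(0.189s + 1 + 2.906), with pole at s = −(1 + 2.906)/0.189 = −20.66.
τ = 1/20.66 = 0.04839 s, so 2% settling time ≈ 4τ = 0.194 s.

T_s ≈ 0.194 s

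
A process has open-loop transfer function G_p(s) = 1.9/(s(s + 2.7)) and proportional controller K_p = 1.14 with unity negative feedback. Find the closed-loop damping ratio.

ζ = 0.917

1 + K_p·G_p(s) = 0 gives s² + 2.7s + 2.166 = 0.
Matching s² + 2ζω_n s + ω_n²: ω_n = √2.166 = 1.472 rad/s and 2ζω_n = 2.7, so ζ = 2.7/(2·1.472) = 0.917.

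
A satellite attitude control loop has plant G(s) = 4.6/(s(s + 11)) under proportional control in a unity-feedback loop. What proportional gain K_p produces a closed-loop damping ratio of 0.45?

K_p = 32.5

Closed-loop characteristic equation: s² + 11s + K_p·4.6 = 0.
So ω_n = √(4.6K_p) and 2ζω_n = 11, giving ζ = 11/(2√(4.6K_p)).
Setting ζ = 0.45: √(4.6K_p) = 11/(2·0.45) = 12.22, so K_p = 149.4/4.6 = 32.5.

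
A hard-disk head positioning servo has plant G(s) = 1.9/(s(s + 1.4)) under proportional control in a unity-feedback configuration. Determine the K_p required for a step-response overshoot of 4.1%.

From %OS = 100·exp(−πζ/√(1−ζ²)) = 4.1%, ζ = −ln(0.041)/√(π²+ln²(0.041)) = 0.713.
Characteristic equation s² + 1.4s + 1.9K_p = 0 gives ζ = 1.4/(2√(1.9K_p)).
Setting ζ = 0.713: √(1.9K_p) = 1.4/(2·0.713) = 0.9818, so K_p = 0.964/1.9 = 0.507.

K_p = 0.507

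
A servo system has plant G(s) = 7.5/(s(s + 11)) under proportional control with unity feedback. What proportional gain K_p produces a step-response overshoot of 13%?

From %OS = 100·exp(−πζ/√(1−ζ²)) = 13%, ζ = −ln(0.13)/√(π²+ln²(0.13)) = 0.5446.
Characteristic equation s² + 11s + 7.5K_p = 0 gives ζ = 11/(2√(7.5K_p)).
Setting ζ = 0.5446: √(7.5K_p) = 11/(2·0.5446) = 10.1, so K_p = 102/7.5 = 13.6.

K_p = 13.6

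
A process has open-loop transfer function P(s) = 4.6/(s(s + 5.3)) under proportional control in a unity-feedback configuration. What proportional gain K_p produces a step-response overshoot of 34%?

K_p = 14.5

From %OS = 100·exp(−πζ/√(1−ζ²)) = 34%, ζ = −ln(0.34)/√(π²+ln²(0.34)) = 0.3248.
Characteristic equation s² + 5.3s + 4.6K_p = 0 gives ζ = 5.3/(2√(4.6K_p)).
Setting ζ = 0.3248: √(4.6K_p) = 5.3/(2·0.3248) = 8.159, so K_p = 66.58/4.6 = 14.5.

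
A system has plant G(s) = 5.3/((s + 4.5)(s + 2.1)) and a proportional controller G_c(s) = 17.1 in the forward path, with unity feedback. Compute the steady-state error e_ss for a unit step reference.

The loop is type 0. Static position error constant K_pos = G_c(0)·G(0) = 17.1·0.5608 = 9.59.
Steady-state error to a unit step: e_ss = 1/(1+K_pos) = 1/10.59 = 0.0944.

0.0944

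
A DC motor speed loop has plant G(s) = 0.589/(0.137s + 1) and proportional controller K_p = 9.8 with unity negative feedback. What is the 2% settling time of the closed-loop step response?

Closed loop: T(s) = K_p·G/(1+K_p·G) = 5.772/(0.137s + 1 + 5.772), with pole at s = −(1 + 5.772)/0.137 = −49.43.
τ = 1/49.43 = 0.02023 s, so 2% settling time ≈ 4τ = 0.0809 s.

T_s ≈ 0.0809 s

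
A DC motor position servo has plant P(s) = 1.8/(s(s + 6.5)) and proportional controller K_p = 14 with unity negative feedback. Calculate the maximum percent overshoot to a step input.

6.93%

Closed-loop characteristic equation: s² + 6.5s + 25.2 = 0, so ω_n = 5.02 rad/s and ζ = 6.5/(2·5.02) = 0.6474.
%OS = 100·exp(−πζ/√(1−ζ²)) = 100·exp(−π·0.6474/√0.5809) = 6.93%.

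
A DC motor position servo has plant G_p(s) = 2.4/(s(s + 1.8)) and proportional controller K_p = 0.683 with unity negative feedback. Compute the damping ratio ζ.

ζ = 0.703

1 + K_p·G_p(s) = 0 gives s² + 1.8s + 1.639 = 0.
Matching s² + 2ζω_n s + ω_n²: ω_n = √1.639 = 1.28 rad/s and 2ζω_n = 1.8, so ζ = 1.8/(2·1.28) = 0.703.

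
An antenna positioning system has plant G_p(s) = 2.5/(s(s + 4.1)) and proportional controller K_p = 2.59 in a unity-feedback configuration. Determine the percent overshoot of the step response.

1.4%

Closed-loop characteristic equation: s² + 4.1s + 6.475 = 0, so ω_n = 2.545 rad/s and ζ = 4.1/(2·2.545) = 0.8056.
%OS = 100·exp(−πζ/√(1−ζ²)) = 100·exp(−π·0.8056/√0.351) = 1.4%.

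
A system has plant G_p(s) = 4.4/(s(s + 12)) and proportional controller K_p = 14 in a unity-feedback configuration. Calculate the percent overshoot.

The closed-loop denominator s² + 12s + 61.6 gives ω_n = √61.6 = 7.849 and ζ = 12/(2ω_n) = 0.7645.
%OS = 100·exp(−πζ/√(1−ζ²)) = 100·exp(−π·0.7645/√0.4156) = 2.41%.

2.41%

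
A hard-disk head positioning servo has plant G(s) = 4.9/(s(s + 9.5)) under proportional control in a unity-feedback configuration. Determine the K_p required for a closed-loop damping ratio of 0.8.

K_p = 7.19

Closed-loop characteristic equation: s² + 9.5s + K_p·4.9 = 0.
So ω_n = √(4.9K_p) and 2ζω_n = 9.5, giving ζ = 9.5/(2√(4.9K_p)).
Setting ζ = 0.8: √(4.9K_p) = 9.5/(2·0.8) = 5.938, so K_p = 35.25/4.9 = 7.19.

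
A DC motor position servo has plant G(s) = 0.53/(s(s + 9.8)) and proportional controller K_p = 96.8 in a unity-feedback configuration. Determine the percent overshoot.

The closed-loop denominator s² + 9.8s + 51.3 gives ω_n = √51.3 = 7.163 and ζ = 9.8/(2ω_n) = 0.6841.
%OS = 100·exp(−πζ/√(1−ζ²)) = 100·exp(−π·0.6841/√0.532) = 5.25%.

5.25%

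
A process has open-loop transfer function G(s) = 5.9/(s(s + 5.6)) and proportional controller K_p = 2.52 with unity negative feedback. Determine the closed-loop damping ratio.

1 + K_p·G(s) = 0 gives s² + 5.6s + 14.87 = 0.
So ω_n² = 14.87 ⇒ ω_n = 3.856 rad/s, and ζ = 5.6/(2ω_n) = 0.726.

ζ = 0.726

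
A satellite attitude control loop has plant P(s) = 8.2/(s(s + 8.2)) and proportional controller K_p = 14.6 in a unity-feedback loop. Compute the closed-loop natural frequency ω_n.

With unity feedback the closed-loop characteristic equation is s² + 8.2s + 14.6·8.2 = s² + 8.2s + 119.7 = 0.
So ω_n² = 119.7 ⇒ ω_n = 10.94 rad/s, and ζ = 8.2/(2ω_n) = 0.375.

ω_n = 10.9 rad/s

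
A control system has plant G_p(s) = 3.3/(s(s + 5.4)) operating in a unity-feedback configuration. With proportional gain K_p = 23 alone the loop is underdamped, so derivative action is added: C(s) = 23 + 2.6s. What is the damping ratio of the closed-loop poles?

ζ = 0.802

Forward path: (23 + 2.6s)·3.3/(s(s+5.4)). The closed-loop characteristic equation is s² + (5.4 + 3.3·2.6)s + 3.3·23 = 0.
That is s² + 13.98s + 75.9 = 0, so ω_n = 8.712 rad/s and ζ = 13.98/(2·8.712) = 0.8023.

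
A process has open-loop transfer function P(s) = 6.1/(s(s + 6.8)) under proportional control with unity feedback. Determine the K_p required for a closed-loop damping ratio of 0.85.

K_p = 2.62

Closed-loop characteristic equation: s² + 6.8s + K_p·6.1 = 0.
So ω_n = √(6.1K_p) and 2ζω_n = 6.8, giving ζ = 6.8/(2√(6.1K_p)).
Setting ζ = 0.85: √(6.1K_p) = 6.8/(2·0.85) = 4, so K_p = 16/6.1 = 2.62.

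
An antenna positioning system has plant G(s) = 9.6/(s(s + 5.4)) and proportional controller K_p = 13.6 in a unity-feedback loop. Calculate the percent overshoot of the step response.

46.6%

Closed-loop characteristic equation: s² + 5.4s + 130.6 = 0, so ω_n = 11.43 rad/s and ζ = 5.4/(2·11.43) = 0.2363.
%OS = 100·exp(−πζ/√(1−ζ²)) = 100·exp(−π·0.2363/√0.9442) = 46.6%.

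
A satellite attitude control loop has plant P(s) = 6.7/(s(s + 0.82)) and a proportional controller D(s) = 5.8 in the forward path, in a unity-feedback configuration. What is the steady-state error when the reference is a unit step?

0

The open loop D(s)P(s) has a pole at the origin (type 1), so the static position error constant is infinite and e_ss = 1/(1+∞) = 0.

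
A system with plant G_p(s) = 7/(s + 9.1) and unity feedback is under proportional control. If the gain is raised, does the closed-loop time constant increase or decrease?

Closed-loop pole is at s = −(9.1+K_p·7); larger K_p moves it further left, so τ = 1/(9.1+K_p·7) decreases.

decrease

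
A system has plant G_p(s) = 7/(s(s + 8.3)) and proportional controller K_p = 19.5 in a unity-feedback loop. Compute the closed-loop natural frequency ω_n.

1 + K_p·G_p(s) = 0 gives s² + 8.3s + 136.5 = 0.
Matching s² + 2ζω_n s + ω_n²: ω_n = √136.5 = 11.68 rad/s and 2ζω_n = 8.3, so ζ = 8.3/(2·11.68) = 0.355.

ω_n = 11.7 rad/s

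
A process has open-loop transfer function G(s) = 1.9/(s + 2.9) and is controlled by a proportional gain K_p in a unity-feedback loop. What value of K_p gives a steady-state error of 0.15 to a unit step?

K_p = 8.65

The loop is type 0, so e_ss(step) = 1/(1 + K_pos) with K_pos = K_p·G(0).
G(0) = 0.6552. Require 1/(1 + K_p·0.6552) = 0.15, so 1 + 0.6552·K_p = 6.667.
K_p = (6.667 − 1)/0.6552 = 8.65.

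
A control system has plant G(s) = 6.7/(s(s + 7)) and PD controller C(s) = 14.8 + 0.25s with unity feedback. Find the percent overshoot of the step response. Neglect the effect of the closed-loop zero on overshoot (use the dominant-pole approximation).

21.9%

Forward path: (14.8 + 0.25s)·6.7/(s(s+7)). The closed-loop characteristic equation is s² + (7 + 6.7·0.25)s + 6.7·14.8 = 0.
That is s² + 8.675s + 99.16 = 0, so ω_n = 9.958 rad/s and ζ = 8.675/(2·9.958) = 0.4356.
%OS = 100·exp(−πζ/√(1−ζ²)) = 21.9%.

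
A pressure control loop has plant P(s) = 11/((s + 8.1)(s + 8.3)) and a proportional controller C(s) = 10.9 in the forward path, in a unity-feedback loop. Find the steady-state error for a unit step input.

The loop is type 0. Static position error constant K_pos = C(0)·P(0) = 10.9·0.1636 = 1.783.
Steady-state error to a unit step: e_ss = 1/(1+K_pos) = 1/2.783 = 0.359.

0.359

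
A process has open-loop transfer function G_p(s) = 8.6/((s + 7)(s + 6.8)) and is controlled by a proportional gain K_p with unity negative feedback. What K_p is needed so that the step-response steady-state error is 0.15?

The loop is type 0, so e_ss(step) = 1/(1 + K_pos) with K_pos = K_p·G_p(0).
G_p(0) = 0.1807. Require 1/(1 + K_p·0.1807) = 0.15, so 1 + 0.1807·K_p = 6.667.
K_p = (6.667 − 1)/0.1807 = 31.4.

K_p = 31.4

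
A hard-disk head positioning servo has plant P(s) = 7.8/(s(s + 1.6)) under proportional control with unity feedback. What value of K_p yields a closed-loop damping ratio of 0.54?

Closed-loop characteristic equation: s² + 1.6s + K_p·7.8 = 0.
So ω_n = √(7.8K_p) and 2ζω_n = 1.6, giving ζ = 1.6/(2√(7.8K_p)).
Setting ζ = 0.54: √(7.8K_p) = 1.6/(2·0.54) = 1.481, so K_p = 2.195/7.8 = 0.281.

K_p = 0.281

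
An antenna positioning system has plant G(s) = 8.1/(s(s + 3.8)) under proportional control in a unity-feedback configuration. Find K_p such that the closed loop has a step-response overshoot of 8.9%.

K_p = 1.2

From %OS = 100·exp(−πζ/√(1−ζ²)) = 8.9%, ζ = −ln(0.089)/√(π²+ln²(0.089)) = 0.6101.
Characteristic equation s² + 3.8s + 8.1K_p = 0 gives ζ = 3.8/(2√(8.1K_p)).
Setting ζ = 0.6101: √(8.1K_p) = 3.8/(2·0.6101) = 3.114, so K_p = 9.698/8.1 = 1.2.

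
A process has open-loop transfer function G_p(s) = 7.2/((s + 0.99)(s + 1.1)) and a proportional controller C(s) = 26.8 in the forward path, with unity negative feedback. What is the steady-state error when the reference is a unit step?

0.00561

The loop is type 0. Static position error constant K_pos = C(0)·G_p(0) = 26.8·6.612 = 177.2.
Steady-state error to a unit step: e_ss = 1/(1+K_pos) = 1/178.2 = 0.00561.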